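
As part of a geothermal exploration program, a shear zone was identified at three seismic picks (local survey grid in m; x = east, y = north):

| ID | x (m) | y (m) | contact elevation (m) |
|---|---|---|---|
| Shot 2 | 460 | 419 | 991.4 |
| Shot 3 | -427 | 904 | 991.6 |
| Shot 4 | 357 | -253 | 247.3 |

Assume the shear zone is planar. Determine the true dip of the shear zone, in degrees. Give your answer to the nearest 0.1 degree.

Let the plane be z = a·x + b·y + c.
Shot 3−Shot 2: −887a + 485b = 0.2;  Shot 4−Shot 2: −103a − 672b = −744.1.
Solving gives a = 0.55843, b = 1.02170.
Gradient magnitude |∇z| = √(a² + b²) = √(0.31184 + 1.04387) = 1.16435.
True dip = arctan(1.16435) = 49.3°, dipping toward SSW (azimuth ≈ 209°).

49.3°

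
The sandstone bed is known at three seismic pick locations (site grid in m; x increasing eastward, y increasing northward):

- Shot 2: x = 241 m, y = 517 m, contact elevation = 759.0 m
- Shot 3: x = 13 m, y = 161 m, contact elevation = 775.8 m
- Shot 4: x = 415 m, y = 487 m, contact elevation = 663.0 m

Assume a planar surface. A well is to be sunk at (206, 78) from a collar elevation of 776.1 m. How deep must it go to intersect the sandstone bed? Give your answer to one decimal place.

120.5 m

Let the plane be z = a·x + b·y + c.
Shot 3−Shot 2: −228a − 356b = 16.8;  Shot 4−Shot 2: 174a − 30b = −96.
Solving gives a = −0.50419, b = 0.27572.
Then c = 759 − a·241 − b·517 = 737.96.
At (206, 78): z_contact = −103.86 + 21.51 + 737.96 = 655.61 m.
Depth below ground = 776.1 − 655.61 = 120.5 m.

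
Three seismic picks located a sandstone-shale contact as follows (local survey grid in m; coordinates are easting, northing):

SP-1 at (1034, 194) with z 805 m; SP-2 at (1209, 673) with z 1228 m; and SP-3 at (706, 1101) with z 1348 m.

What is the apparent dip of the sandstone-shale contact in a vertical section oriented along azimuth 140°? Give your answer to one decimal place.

17.5°

Two edge vectors: SP-1→SP-2 = (175, 479, 423), SP-1→SP-3 = (-328, 907, 543).
Normal n = (SP-1→SP-2) × (SP-1→SP-3) = (-123564, -233769, 315837).
So ∂z/∂easting = −n_x/n_z = 0.39123 and ∂z/∂northing = −n_y/n_z = 0.74016.
Unit vector along 140° is (sin 140°, cos 140°) = (0.6428, -0.7660).
Slope in that direction = a·(0.6428) + b·(-0.7660) = −0.31552.
Apparent dip = arctan|0.31552| = 17.5° (true dip is 39.9°, so apparent ≤ true as expected).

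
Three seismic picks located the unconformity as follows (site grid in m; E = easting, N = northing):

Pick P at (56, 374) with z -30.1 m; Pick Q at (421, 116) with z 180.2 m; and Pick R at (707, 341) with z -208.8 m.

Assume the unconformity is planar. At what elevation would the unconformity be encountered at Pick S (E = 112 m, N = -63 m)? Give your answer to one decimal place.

517.4 m

Two edge vectors: Pick P→Pick Q = (365, -258, 210.3), Pick P→Pick R = (651, -33, -178.7).
Normal n = (Pick P→Pick Q) × (Pick P→Pick R) = (53044.5, 202130.8, 155913).
So ∂z/∂E = −n_x/n_z = −0.34022 and ∂z/∂N = −n_y/n_z = −1.29643.
Intercept c from Pick P: -30.1 + 19.05 + 484.87 = 473.82.
At (112, -63): z = −38.1 + 81.7 + 473.82 = 517.4 m.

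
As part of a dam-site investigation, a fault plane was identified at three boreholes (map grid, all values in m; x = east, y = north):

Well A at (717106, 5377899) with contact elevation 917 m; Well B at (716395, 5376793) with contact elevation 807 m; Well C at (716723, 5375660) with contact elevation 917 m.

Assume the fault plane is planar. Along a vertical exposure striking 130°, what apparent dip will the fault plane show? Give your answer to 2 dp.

10.46°

Let the plane be z = a·x + b·y + c.
Well B−Well A: −711a − 1106b = −110;  Well C−Well A: −383a − 2239b = 0.
Solving gives a = 0.21080, b = −0.03606.
Unit vector along 130° is (sin 130°, cos 130°) = (0.7660, -0.6428).
Slope in that direction = a·(0.7660) + b·(-0.6428) = 0.18466.
Apparent dip = arctan|0.18466| = 10.46° (true dip is 12.1°, so apparent ≤ true as expected).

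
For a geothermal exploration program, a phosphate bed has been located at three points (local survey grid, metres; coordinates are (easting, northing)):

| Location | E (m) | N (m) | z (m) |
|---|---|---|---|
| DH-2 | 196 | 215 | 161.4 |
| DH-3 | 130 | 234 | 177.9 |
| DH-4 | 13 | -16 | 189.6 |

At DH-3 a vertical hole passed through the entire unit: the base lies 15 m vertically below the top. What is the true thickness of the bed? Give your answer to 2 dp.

Two edge vectors: DH-2→DH-3 = (-66, 19, 16.5), DH-2→DH-4 = (-183, -231, 28.2).
Normal n = (DH-2→DH-3) × (DH-2→DH-4) = (4347.3, -1158.3, 18723).
So ∂z/∂E = −n_x/n_z = −0.23219 and ∂z/∂N = −n_y/n_z = 0.06187.
|∇z| = √(a²+b²) = 0.24029, so dip δ = arctan(0.24029) = 13.51°.
True thickness = vertical thickness × cos δ = 15 × cos 13.51° = 14.58 m.

14.58 m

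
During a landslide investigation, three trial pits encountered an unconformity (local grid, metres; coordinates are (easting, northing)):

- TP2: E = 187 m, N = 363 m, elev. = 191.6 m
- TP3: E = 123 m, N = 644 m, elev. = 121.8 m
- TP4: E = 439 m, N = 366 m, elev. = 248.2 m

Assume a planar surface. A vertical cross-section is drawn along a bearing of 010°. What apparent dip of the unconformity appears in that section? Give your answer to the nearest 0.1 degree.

Two edge vectors: TP2→TP3 = (-64, 281, -69.8), TP2→TP4 = (252, 3, 56.6).
Normal n = (TP2→TP3) × (TP2→TP4) = (16114, -13967.2, -71004).
So ∂z/∂E = −n_x/n_z = 0.22694 and ∂z/∂N = −n_y/n_z = −0.19671.
Unit vector along 010° is (sin 10°, cos 10°) = (0.1736, 0.9848).
Slope in that direction = a·(0.1736) + b·(0.9848) = −0.15431.
Apparent dip = arctan|0.15431| = 8.8° (true dip is 16.7°, so apparent ≤ true as expected).

8.8°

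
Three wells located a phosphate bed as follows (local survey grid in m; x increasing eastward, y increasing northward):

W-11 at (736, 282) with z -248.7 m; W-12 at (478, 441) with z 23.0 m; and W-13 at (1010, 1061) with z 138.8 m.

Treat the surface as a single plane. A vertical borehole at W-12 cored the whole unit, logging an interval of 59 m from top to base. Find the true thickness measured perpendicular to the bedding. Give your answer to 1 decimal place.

43.0 m

Let the plane be z = a·x + b·y + c.
W-12−W-11: −258a + 159b = 271.7;  W-13−W-11: 274a + 779b = 387.5.
Solving gives a = −0.61355, b = 0.71324.
|∇z| = √(a²+b²) = 0.94082, so dip δ = arctan(0.94082) = 43.25°.
True thickness = vertical thickness × cos δ = 59 × cos 43.25° = 43.0 m.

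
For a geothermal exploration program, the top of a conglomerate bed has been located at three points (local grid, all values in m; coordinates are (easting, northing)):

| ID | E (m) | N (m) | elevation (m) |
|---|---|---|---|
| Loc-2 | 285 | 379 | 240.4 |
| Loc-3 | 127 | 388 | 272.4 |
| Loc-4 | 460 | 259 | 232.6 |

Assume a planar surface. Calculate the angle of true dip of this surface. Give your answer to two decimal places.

18.36°

Two edge vectors: Loc-2→Loc-3 = (-158, 9, 32), Loc-2→Loc-4 = (175, -120, -7.8).
Normal n = (Loc-2→Loc-3) × (Loc-2→Loc-4) = (3769.8, 4367.6, 17385).
So ∂z/∂E = −n_x/n_z = −0.21684 and ∂z/∂N = −n_y/n_z = −0.25123.
Gradient magnitude |∇z| = √(a² + b²) = √(0.04702 + 0.06312) = 0.33187.
True dip = arctan(0.33187) = 18.36°, dipping toward NE (azimuth ≈ 041°).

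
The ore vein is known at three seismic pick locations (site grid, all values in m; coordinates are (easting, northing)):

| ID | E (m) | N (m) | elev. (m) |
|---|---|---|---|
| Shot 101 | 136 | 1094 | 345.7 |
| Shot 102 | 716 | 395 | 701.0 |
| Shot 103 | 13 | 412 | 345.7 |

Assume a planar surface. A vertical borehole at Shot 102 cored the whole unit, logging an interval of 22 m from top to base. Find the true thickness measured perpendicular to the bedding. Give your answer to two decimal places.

19.59 m

Let the plane be z = a·E + b·N + c.
Shot 102−Shot 101: 580a − 699b = 355.3;  Shot 103−Shot 101: −123a − 682b = 0.
Solving gives a = 0.50321, b = −0.09076.
|∇z| = √(a²+b²) = 0.51133, so dip δ = arctan(0.51133) = 27.08°.
True thickness = vertical thickness × cos δ = 22 × cos 27.08° = 19.59 m.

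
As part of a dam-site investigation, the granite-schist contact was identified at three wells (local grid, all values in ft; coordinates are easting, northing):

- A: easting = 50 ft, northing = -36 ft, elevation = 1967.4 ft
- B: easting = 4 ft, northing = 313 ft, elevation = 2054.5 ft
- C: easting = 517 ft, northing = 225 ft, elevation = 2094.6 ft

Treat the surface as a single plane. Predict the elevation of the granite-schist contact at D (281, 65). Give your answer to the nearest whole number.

2023 ft

Let the plane be z = a·easting + b·northing + c.
B−A: −46a + 349b = 87.1;  C−A: 467a + 261b = 127.2.
Solving gives a = 0.12378, b = 0.26588.
Then c = 1967.4 − a·50 − b·-36 = 1970.78.
At (281, 65): z = 34.8 + 17.3 + 1970.78 = 2022.8 ft.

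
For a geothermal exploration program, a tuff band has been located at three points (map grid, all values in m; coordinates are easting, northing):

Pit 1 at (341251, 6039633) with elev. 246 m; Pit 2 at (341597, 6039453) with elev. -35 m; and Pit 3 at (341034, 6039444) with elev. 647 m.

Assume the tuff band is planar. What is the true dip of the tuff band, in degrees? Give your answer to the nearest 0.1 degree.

Two edge vectors: Pit 1→Pit 2 = (346, -180, -281), Pit 1→Pit 3 = (-217, -189, 401).
Normal n = (Pit 1→Pit 2) × (Pit 1→Pit 3) = (-125289, -77769, -104454).
So ∂z/∂easting = −n_x/n_z = −1.19947 and ∂z/∂northing = −n_y/n_z = −0.74453.
Gradient magnitude |∇z| = √(a² + b²) = √(1.43872 + 0.55432) = 1.41175.
True dip = arctan(1.41175) = 54.7°, dipping toward ENE (azimuth ≈ 058°).

54.7°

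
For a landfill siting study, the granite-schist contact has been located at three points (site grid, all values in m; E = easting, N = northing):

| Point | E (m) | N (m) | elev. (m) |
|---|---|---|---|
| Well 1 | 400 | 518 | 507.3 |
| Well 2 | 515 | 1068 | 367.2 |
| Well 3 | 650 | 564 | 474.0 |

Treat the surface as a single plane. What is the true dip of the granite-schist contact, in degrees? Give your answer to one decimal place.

Let the plane be z = a·E + b·N + c.
Well 2−Well 1: 115a + 550b = −140.1;  Well 3−Well 1: 250a + 46b = −33.3.
Solving gives a = −0.08978, b = −0.23595.
Gradient magnitude |∇z| = √(a² + b²) = √(0.00806 + 0.05567) = 0.25246.
True dip = arctan(0.25246) = 14.2°, dipping toward NNE (azimuth ≈ 021°).

14.2°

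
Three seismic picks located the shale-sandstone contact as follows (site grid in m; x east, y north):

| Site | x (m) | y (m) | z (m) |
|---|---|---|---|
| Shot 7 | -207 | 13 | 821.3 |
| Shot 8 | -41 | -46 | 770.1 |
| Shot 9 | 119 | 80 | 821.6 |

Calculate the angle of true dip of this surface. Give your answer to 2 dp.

Let the plane be z = a·x + b·y + c.
Shot 8−Shot 7: 166a − 59b = −51.2;  Shot 9−Shot 7: 326a + 67b = 0.3.
Solving gives a = −0.11242, b = 0.55149.
Gradient magnitude |∇z| = √(a² + b²) = √(0.01264 + 0.30414) = 0.56283.
True dip = arctan(0.56283) = 29.37°, dipping toward SSE (azimuth ≈ 168°).

29.37°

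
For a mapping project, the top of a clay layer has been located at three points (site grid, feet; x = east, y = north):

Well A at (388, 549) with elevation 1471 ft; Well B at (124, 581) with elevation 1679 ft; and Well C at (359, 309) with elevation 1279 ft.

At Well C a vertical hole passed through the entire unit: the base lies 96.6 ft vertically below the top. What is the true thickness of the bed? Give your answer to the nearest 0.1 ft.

Two edge vectors: Well A→Well B = (-264, 32, 208), Well A→Well C = (-29, -240, -192).
Normal n = (Well A→Well B) × (Well A→Well C) = (43776, -56720, 64288).
So ∂z/∂x = −n_x/n_z = −0.68094 and ∂z/∂y = −n_y/n_z = 0.88228.
|∇z| = √(a²+b²) = 1.11449, so dip δ = arctan(1.11449) = 48.10°.
True thickness = vertical thickness × cos δ = 96.6 × cos 48.10° = 64.5 ft.

64.5 ft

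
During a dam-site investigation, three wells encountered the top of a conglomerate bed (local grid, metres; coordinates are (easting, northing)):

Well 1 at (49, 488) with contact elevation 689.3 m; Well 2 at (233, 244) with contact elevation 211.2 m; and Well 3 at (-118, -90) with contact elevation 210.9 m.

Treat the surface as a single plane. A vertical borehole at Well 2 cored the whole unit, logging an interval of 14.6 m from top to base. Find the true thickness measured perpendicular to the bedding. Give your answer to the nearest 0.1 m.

Two edge vectors: Well 1→Well 2 = (184, -244, -478.1), Well 1→Well 3 = (-167, -578, -478.4).
Normal n = (Well 1→Well 2) × (Well 1→Well 3) = (-159612.2, 167868.3, -147100).
So ∂z/∂E = −n_x/n_z = −1.08506 and ∂z/∂N = −n_y/n_z = 1.14118.
|∇z| = √(a²+b²) = 1.57469, so dip δ = arctan(1.57469) = 57.58°.
True thickness = vertical thickness × cos δ = 14.6 × cos 57.58° = 7.8 m.

7.8 m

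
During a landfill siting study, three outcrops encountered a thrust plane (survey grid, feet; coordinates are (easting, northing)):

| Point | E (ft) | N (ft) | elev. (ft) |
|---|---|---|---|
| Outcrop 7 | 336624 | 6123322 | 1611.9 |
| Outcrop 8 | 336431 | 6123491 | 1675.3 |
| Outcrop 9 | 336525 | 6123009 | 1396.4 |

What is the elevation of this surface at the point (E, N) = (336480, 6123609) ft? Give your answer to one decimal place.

1759.1 ft

Two edge vectors: Outcrop 7→Outcrop 8 = (-193, 169, 63.4), Outcrop 7→Outcrop 9 = (-99, -313, -215.5).
Normal n = (Outcrop 7→Outcrop 8) × (Outcrop 7→Outcrop 9) = (-16575.3, -47868.1, 77140).
So ∂z/∂E = −n_x/n_z = 0.214872958 and ∂z/∂N = −n_y/n_z = 0.620535390.
Intercept c from Outcrop 7: 1611.9 − 72331.39 − 3799738.01 = −3870457.50.
At (336480, 6123609): z = 72300.5 + 3799916.1 − 3870457.50 = 1759.1 ft.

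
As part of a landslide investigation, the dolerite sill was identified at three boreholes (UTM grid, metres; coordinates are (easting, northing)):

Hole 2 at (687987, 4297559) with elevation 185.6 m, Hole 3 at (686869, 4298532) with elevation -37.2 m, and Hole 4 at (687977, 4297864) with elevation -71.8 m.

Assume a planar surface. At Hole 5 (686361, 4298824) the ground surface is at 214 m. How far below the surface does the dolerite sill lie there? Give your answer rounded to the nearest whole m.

223 m

Let the plane be z = a·E + b·N + c.
Hole 3−Hole 2: −1118a + 973b = −222.8;  Hole 4−Hole 2: −10a + 305b = −257.4.
Solving gives a = −0.55091529, b = −0.86199722.
Then c = 185.6 − a·687987 − b·4297559 = 4083692.08.
At (686361, 4298824): z_contact = −378126.8 − 3705574.3 + 4083692.08 = -9.0 m.
Depth below ground = 214 − (-9.0) = 223 m.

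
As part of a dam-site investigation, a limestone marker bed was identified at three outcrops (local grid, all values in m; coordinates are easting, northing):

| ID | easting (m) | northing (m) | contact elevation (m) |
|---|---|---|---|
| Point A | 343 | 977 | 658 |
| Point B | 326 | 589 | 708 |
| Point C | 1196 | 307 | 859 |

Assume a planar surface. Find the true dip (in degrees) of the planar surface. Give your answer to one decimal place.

Two edge vectors: Point A→Point B = (-17, -388, 50), Point A→Point C = (853, -670, 201).
Normal n = (Point A→Point B) × (Point A→Point C) = (-44488, 46067, 342354).
So ∂z/∂easting = −n_x/n_z = 0.12995 and ∂z/∂northing = −n_y/n_z = −0.13456.
Gradient magnitude |∇z| = √(a² + b²) = √(0.01689 + 0.01811) = 0.18706.
True dip = arctan(0.18706) = 10.6°, dipping toward NW (azimuth ≈ 316°).

10.6°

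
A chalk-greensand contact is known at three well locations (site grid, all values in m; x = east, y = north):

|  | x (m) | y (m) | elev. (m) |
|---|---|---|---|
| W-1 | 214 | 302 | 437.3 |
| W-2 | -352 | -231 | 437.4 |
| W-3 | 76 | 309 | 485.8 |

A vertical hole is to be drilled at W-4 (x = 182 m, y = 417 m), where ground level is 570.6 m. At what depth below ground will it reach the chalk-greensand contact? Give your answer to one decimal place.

81.9 m

Let the plane be z = a·x + b·y + c.
W-2−W-1: −566a − 533b = 0.1;  W-3−W-1: −138a + 7b = 48.5.
Solving gives a = −0.33350, b = 0.35396.
Then c = 437.3 − a·214 − b·302 = 401.77.
At (182, 417): z_contact = −60.70 + 147.60 + 401.77 = 488.68 m.
Depth below ground = 570.6 − 488.68 = 81.9 m.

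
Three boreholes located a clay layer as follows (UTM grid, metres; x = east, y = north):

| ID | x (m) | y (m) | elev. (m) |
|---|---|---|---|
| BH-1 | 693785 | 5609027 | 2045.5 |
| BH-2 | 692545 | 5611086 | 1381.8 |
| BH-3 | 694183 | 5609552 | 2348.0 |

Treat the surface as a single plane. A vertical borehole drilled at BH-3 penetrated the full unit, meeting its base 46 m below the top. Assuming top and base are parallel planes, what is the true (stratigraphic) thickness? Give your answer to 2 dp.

Two edge vectors: BH-1→BH-2 = (-1240, 2059, -663.7), BH-1→BH-3 = (398, 525, 302.5).
Normal n = (BH-1→BH-2) × (BH-1→BH-3) = (971290, 110947.4, -1470482).
So ∂z/∂x = −n_x/n_z = 0.66052 and ∂z/∂y = −n_y/n_z = 0.07545.
|∇z| = √(a²+b²) = 0.66482, so dip δ = arctan(0.66482) = 33.62°.
True thickness = vertical thickness × cos δ = 46 × cos 33.62° = 38.31 m.

38.31 m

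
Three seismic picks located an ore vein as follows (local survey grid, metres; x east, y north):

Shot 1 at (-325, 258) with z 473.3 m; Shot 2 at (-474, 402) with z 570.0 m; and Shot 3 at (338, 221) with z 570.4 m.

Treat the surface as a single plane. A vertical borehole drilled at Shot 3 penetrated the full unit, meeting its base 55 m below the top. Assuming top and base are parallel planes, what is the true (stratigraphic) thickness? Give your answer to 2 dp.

Let the plane be z = a·x + b·y + c.
Shot 2−Shot 1: −149a + 144b = 96.7;  Shot 3−Shot 1: 663a − 37b = 97.1.
Solving gives a = 0.19520, b = 0.87351.
|∇z| = √(a²+b²) = 0.89505, so dip δ = arctan(0.89505) = 41.83°.
True thickness = vertical thickness × cos δ = 55 × cos 41.83° = 40.98 m.

40.98 m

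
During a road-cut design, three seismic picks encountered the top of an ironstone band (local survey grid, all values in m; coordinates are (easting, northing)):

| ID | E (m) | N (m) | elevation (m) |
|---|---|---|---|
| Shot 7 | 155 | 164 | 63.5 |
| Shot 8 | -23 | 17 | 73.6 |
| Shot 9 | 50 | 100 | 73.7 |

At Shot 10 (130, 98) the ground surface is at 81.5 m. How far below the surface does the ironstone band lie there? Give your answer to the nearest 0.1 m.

25.1 m

Two edge vectors: Shot 7→Shot 8 = (-178, -147, 10.1), Shot 7→Shot 9 = (-105, -64, 10.2).
Normal n = (Shot 7→Shot 8) × (Shot 7→Shot 9) = (-853, 755.1, -4043).
So ∂z/∂E = −n_x/n_z = −0.21098 and ∂z/∂N = −n_y/n_z = 0.18677.
Intercept c from Shot 7: 63.5 + 32.70 − 30.63 = 65.57.
At (130, 98): z_contact = −27.43 + 18.30 + 65.57 = 56.45 m.
Depth below ground = 81.5 − 56.45 = 25.1 m.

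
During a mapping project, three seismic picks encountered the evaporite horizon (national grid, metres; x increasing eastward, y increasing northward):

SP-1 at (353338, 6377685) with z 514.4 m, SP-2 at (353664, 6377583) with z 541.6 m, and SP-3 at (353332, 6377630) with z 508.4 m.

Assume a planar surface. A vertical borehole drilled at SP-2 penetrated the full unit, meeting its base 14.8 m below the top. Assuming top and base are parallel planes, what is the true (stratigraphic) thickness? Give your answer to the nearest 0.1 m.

14.6 m

Let the plane be z = a·x + b·y + c.
SP-2−SP-1: 326a − 102b = 27.2;  SP-3−SP-1: −6a − 55b = −6.
Solving gives a = 0.11369, b = 0.09669.
|∇z| = √(a²+b²) = 0.14924, so dip δ = arctan(0.14924) = 8.49°.
True thickness = vertical thickness × cos δ = 14.8 × cos 8.49° = 14.6 m.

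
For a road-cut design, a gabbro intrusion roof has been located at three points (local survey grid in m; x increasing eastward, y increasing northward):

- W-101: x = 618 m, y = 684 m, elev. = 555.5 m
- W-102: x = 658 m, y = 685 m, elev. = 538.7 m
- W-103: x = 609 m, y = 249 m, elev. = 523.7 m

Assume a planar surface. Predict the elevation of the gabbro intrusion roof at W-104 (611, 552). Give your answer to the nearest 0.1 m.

547.7 m

Two edge vectors: W-101→W-102 = (40, 1, -16.8), W-101→W-103 = (-9, -435, -31.8).
Normal n = (W-101→W-102) × (W-101→W-103) = (-7339.8, 1423.2, -17391).
So ∂z/∂x = −n_x/n_z = −0.42205 and ∂z/∂y = −n_y/n_z = 0.08184.
Intercept c from W-101: 555.5 + 260.82 − 55.98 = 760.35.
At (611, 552): z = −257.9 + 45.2 + 760.35 = 547.7 m.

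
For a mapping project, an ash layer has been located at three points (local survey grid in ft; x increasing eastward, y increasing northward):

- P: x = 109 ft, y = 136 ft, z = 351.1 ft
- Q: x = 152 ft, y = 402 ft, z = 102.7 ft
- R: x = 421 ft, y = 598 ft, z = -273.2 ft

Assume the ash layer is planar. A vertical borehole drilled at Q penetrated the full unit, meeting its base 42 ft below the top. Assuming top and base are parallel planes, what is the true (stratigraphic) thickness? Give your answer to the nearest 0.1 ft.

27.7 ft

Let the plane be z = a·x + b·y + c.
Q−P: 43a + 266b = −248.4;  R−P: 312a + 462b = −624.3.
Solving gives a = −0.81271, b = −0.80246.
|∇z| = √(a²+b²) = 1.14212, so dip δ = arctan(1.14212) = 48.80°.
True thickness = vertical thickness × cos δ = 42 × cos 48.80° = 27.7 ft.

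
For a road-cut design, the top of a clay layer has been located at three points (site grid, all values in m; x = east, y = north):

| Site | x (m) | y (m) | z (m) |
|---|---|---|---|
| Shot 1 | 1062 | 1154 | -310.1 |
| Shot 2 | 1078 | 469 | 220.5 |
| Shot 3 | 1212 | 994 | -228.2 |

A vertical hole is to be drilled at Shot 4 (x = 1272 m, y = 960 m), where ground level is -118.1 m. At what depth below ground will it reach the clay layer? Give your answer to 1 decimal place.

Two edge vectors: Shot 1→Shot 2 = (16, -685, 530.6), Shot 1→Shot 3 = (150, -160, 81.9).
Normal n = (Shot 1→Shot 2) × (Shot 1→Shot 3) = (28794.5, 78279.6, 100190).
So ∂z/∂x = −n_x/n_z = −0.287399 and ∂z/∂y = −n_y/n_z = −0.781312.
Intercept c from Shot 1: -310.1 + 305.22 + 901.63 = 896.75.
At (1272, 960): z_contact = −365.57 − 750.06 + 896.75 = -218.88 m.
Depth below ground = -118.1 − (-218.88) = 100.8 m.

100.8 m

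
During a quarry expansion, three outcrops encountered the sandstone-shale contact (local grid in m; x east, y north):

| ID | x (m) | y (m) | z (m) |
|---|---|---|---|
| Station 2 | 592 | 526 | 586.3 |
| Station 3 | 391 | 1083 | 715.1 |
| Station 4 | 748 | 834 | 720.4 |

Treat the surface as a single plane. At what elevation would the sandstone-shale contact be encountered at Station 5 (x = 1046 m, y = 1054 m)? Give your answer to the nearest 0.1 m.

Two edge vectors: Station 2→Station 3 = (-201, 557, 128.8), Station 2→Station 4 = (156, 308, 134.1).
Normal n = (Station 2→Station 3) × (Station 2→Station 4) = (35023.3, 47046.9, -148800).
So ∂z/∂x = −n_x/n_z = 0.235372 and ∂z/∂y = −n_y/n_z = 0.316175.
Intercept c from Station 2: 586.3 − 139.34 − 166.31 = 280.65.
At (1046, 1054): z = 246.2 + 333.2 + 280.65 = 860.1 m.

860.1 m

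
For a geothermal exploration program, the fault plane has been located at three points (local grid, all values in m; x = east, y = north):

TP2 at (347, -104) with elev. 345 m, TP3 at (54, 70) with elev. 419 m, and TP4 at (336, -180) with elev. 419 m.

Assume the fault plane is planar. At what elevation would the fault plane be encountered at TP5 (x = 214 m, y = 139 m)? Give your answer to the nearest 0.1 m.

Two edge vectors: TP2→TP3 = (-293, 174, 74), TP2→TP4 = (-11, -76, 74).
Normal n = (TP2→TP3) × (TP2→TP4) = (18500, 20868, 24182).
So ∂z/∂x = −n_x/n_z = −0.76503 and ∂z/∂y = −n_y/n_z = −0.86296.
Intercept c from TP2: 345 + 265.47 − 89.75 = 520.72.
At (214, 139): z = −163.7 − 120.0 + 520.72 = 237.1 m.

237.1 m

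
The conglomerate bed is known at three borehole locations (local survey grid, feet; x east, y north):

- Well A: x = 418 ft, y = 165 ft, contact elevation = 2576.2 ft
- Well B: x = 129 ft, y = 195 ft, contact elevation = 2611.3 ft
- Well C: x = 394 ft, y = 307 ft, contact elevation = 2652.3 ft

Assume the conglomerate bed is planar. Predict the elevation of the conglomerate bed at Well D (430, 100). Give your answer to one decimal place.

2541.3 ft

Let the plane be z = a·x + b·y + c.
Well B−Well A: −289a + 30b = 35.1;  Well C−Well A: −24a + 142b = 76.1.
Solving gives a = −0.06700, b = 0.52459.
Then c = 2576.2 − a·418 − b·165 = 2517.65.
At (430, 100): z = −28.8 + 52.5 + 2517.65 = 2541.3 ft.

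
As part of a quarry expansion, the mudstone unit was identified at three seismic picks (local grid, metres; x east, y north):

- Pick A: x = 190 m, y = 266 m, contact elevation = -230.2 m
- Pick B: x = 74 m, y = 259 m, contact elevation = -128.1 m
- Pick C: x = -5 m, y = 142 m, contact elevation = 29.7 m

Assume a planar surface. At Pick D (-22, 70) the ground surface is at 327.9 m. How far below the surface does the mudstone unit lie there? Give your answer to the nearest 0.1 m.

227.4 m

Let the plane be z = a·x + b·y + c.
Pick B−Pick A: −116a − 7b = 102.1;  Pick C−Pick A: −195a − 124b = 259.9.
Solving gives a = −0.83271, b = −0.78646.
Then c = -230.2 − a·190 − b·266 = 137.21.
At (-22, 70): z_contact = 18.32 − 55.05 + 137.21 = 100.48 m.
Depth below ground = 327.9 − 100.48 = 227.4 m.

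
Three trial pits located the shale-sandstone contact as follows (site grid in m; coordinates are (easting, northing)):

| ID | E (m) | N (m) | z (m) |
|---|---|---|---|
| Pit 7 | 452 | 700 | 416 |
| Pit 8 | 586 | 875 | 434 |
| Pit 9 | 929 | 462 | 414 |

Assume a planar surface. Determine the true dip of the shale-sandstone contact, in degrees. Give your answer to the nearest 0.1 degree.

Two edge vectors: Pit 7→Pit 8 = (134, 175, 18), Pit 7→Pit 9 = (477, -238, -2).
Normal n = (Pit 7→Pit 8) × (Pit 7→Pit 9) = (3934, 8854, -115367).
So ∂z/∂E = −n_x/n_z = 0.03410 and ∂z/∂N = −n_y/n_z = 0.07675.
Gradient magnitude |∇z| = √(a² + b²) = √(0.00116 + 0.00589) = 0.08398.
True dip = arctan(0.08398) = 4.8°, dipping toward SSW (azimuth ≈ 204°).

4.8°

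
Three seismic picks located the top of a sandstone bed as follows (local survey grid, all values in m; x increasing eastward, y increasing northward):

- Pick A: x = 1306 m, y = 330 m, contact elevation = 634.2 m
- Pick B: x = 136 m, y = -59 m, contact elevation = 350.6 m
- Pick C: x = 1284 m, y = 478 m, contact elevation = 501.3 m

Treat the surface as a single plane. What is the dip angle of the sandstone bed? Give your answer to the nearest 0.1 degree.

44.1°

Let the plane be z = a·x + b·y + c.
Pick B−Pick A: −1170a − 389b = −283.6;  Pick C−Pick A: −22a + 148b = −132.9.
Solving gives a = 0.51547, b = −0.82135.
Gradient magnitude |∇z| = √(a² + b²) = √(0.26571 + 0.67461) = 0.96970.
True dip = arctan(0.96970) = 44.1°, dipping toward NNW (azimuth ≈ 328°).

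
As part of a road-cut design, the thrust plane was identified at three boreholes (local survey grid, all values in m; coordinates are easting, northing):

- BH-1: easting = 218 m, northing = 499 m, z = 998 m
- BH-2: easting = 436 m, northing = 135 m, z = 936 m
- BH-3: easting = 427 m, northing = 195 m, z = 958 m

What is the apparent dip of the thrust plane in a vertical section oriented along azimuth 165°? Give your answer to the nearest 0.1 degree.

Two edge vectors: BH-1→BH-2 = (218, -364, -62), BH-1→BH-3 = (209, -304, -40).
Normal n = (BH-1→BH-2) × (BH-1→BH-3) = (-4288, -4238, 9804).
So ∂z/∂easting = −n_x/n_z = 0.43737 and ∂z/∂northing = −n_y/n_z = 0.43227.
Unit vector along 165° is (sin 165°, cos 165°) = (0.2588, -0.9659).
Slope in that direction = a·(0.2588) + b·(-0.9659) = −0.30434.
Apparent dip = arctan|0.30434| = 16.9° (true dip is 31.6°, so apparent ≤ true as expected).

16.9°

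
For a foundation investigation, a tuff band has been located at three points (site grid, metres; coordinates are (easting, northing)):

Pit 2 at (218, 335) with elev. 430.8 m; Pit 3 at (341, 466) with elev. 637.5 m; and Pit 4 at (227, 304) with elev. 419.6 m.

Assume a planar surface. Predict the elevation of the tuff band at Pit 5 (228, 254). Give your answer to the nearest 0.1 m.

388.2 m

Let the plane be z = a·E + b·N + c.
Pit 3−Pit 2: 123a + 131b = 206.7;  Pit 4−Pit 2: 9a − 31b = −11.2.
Solving gives a = 0.98968, b = 0.64862.
Then c = 430.8 − a·218 − b·335 = −2.24.
At (228, 254): z = 225.6 + 164.7 − 2.24 = 388.2 m.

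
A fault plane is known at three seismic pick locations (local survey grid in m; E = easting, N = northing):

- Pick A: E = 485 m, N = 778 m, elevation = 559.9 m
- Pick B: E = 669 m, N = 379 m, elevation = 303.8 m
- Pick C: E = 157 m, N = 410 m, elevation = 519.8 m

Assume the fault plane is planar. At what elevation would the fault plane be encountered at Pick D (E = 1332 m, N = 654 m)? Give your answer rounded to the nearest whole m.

Two edge vectors: Pick A→Pick B = (184, -399, -256.1), Pick A→Pick C = (-328, -368, -40.1).
Normal n = (Pick A→Pick B) × (Pick A→Pick C) = (-78244.9, 91379.2, -198584).
So ∂z/∂E = −n_x/n_z = −0.39401 and ∂z/∂N = −n_y/n_z = 0.46015.
Intercept c from Pick A: 559.9 + 191.10 − 358.00 = 393.00.
At (1332, 654): z = −524.8 + 300.9 + 393.00 = 169.1 m.

169 m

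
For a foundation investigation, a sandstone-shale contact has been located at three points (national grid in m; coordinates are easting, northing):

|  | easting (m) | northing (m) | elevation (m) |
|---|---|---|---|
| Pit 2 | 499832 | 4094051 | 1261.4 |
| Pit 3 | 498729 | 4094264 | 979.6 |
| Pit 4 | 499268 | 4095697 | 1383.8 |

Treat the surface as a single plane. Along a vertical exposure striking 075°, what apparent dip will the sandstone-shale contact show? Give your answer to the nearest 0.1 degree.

18.0°

Two edge vectors: Pit 2→Pit 3 = (-1103, 213, -281.8), Pit 2→Pit 4 = (-564, 1646, 122.4).
Normal n = (Pit 2→Pit 3) × (Pit 2→Pit 4) = (489914, 293942.4, -1695406).
So ∂z/∂easting = −n_x/n_z = 0.28897 and ∂z/∂northing = −n_y/n_z = 0.17338.
Unit vector along 075° is (sin 75°, cos 75°) = (0.9659, 0.2588).
Slope in that direction = a·(0.9659) + b·(0.2588) = 0.32399.
Apparent dip = arctan|0.32399| = 18.0° (true dip is 18.6°, so apparent ≤ true as expected).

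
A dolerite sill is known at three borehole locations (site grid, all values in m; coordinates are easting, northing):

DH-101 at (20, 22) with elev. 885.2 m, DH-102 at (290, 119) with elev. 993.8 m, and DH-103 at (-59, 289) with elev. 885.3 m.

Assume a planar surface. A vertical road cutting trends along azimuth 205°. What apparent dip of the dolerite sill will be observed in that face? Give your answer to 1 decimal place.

Let the plane be z = a·easting + b·northing + c.
DH-102−DH-101: 270a + 97b = 108.6;  DH-103−DH-101: −79a + 267b = 0.1.
Solving gives a = 0.36345, b = 0.10791.
Unit vector along 205° is (sin 205°, cos 205°) = (-0.4226, -0.9063).
Slope in that direction = a·(-0.4226) + b·(-0.9063) = −0.25140.
Apparent dip = arctan|0.25140| = 14.1° (true dip is 20.8°, so apparent ≤ true as expected).

14.1°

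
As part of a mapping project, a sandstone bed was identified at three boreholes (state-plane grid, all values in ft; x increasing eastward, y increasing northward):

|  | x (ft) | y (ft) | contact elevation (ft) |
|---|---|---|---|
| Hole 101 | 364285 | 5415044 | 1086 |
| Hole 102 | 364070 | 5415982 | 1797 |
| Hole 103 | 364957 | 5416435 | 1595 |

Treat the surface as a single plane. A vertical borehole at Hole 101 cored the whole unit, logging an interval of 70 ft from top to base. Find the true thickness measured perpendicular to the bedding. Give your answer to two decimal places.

Two edge vectors: Hole 101→Hole 102 = (-215, 938, 711), Hole 101→Hole 103 = (672, 1391, 509).
Normal n = (Hole 101→Hole 102) × (Hole 101→Hole 103) = (-511559, 587227, -929401).
So ∂z/∂x = −n_x/n_z = −0.55042 and ∂z/∂y = −n_y/n_z = 0.63183.
|∇z| = √(a²+b²) = 0.83796, so dip δ = arctan(0.83796) = 39.96°.
True thickness = vertical thickness × cos δ = 70 × cos 39.96° = 53.65 ft.

53.65 ft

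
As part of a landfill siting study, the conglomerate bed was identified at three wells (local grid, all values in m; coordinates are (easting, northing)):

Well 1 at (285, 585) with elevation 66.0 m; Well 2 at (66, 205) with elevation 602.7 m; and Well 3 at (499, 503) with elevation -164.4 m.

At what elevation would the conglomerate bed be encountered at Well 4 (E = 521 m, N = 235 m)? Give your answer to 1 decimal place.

-19.7 m

Let the plane be z = a·E + b·N + c.
Well 2−Well 1: −219a − 380b = 536.7;  Well 3−Well 1: 214a − 82b = −230.4.
Solving gives a = −1.32518, b = −0.64865.
Then c = 66 − a·285 − b·585 = 823.13.
At (521, 235): z = −690.4 − 152.4 + 823.13 = -19.7 m.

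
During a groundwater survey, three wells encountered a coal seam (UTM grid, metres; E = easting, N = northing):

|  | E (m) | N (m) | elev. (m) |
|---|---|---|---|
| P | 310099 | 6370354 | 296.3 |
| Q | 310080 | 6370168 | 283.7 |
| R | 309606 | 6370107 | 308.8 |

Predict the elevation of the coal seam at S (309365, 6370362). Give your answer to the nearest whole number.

Two edge vectors: P→Q = (-19, -186, -12.6), P→R = (-493, -247, 12.5).
Normal n = (P→Q) × (P→R) = (-5437.2, 6449.3, -87005).
So ∂z/∂E = −n_x/n_z = −0.06249296 and ∂z/∂N = −n_y/n_z = 0.07412562.
Intercept c from P: 296.3 + 19379.00 − 472206.47 = −452531.17.
At (309365, 6370362): z = −19333.1 + 472207.1 − 452531.17 = 342.8 m.

343 m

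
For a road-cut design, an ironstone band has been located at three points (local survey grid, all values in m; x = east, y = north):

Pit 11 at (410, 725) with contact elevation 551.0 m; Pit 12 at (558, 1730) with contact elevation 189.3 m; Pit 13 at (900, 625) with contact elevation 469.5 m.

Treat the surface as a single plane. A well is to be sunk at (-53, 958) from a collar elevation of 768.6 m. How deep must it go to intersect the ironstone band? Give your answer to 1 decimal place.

185.7 m

Let the plane be z = a·x + b·y + c.
Pit 12−Pit 11: 148a + 1005b = −361.7;  Pit 13−Pit 11: 490a − 100b = −81.5.
Solving gives a = −0.232780, b = −0.325621.
Then c = 551 − a·410 − b·725 = 882.51.
At (-53, 958): z_contact = 12.34 − 311.94 + 882.51 = 582.91 m.
Depth below ground = 768.6 − 582.91 = 185.7 m.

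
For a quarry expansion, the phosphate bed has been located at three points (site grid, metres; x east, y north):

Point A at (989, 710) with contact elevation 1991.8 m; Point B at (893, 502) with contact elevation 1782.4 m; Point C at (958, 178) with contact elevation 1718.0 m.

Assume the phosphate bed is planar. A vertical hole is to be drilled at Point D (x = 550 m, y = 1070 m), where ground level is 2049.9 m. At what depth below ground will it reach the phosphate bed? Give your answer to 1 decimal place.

434.1 m

Let the plane be z = a·x + b·y + c.
Point B−Point A: −96a − 208b = −209.4;  Point C−Point A: −31a − 532b = −273.8.
Solving gives a = 1.220204, b = 0.443560.
Then c = 1991.8 − a·989 − b·710 = 470.09.
At (550, 1070): z_contact = 671.11 + 474.61 + 470.09 = 1615.81 m.
Depth below ground = 2049.9 − 1615.81 = 434.1 m.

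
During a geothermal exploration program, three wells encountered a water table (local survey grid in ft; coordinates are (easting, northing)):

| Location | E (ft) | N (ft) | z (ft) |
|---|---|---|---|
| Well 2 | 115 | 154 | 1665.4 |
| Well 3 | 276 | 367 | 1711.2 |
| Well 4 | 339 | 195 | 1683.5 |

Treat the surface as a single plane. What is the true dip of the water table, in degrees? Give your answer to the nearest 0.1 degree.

Let the plane be z = a·E + b·N + c.
Well 3−Well 2: 161a + 213b = 45.8;  Well 4−Well 2: 224a + 41b = 18.1.
Solving gives a = 0.04810, b = 0.17867.
Gradient magnitude |∇z| = √(a² + b²) = √(0.00231 + 0.03192) = 0.18503.
True dip = arctan(0.18503) = 10.5°, dipping toward SSW (azimuth ≈ 195°).

10.5°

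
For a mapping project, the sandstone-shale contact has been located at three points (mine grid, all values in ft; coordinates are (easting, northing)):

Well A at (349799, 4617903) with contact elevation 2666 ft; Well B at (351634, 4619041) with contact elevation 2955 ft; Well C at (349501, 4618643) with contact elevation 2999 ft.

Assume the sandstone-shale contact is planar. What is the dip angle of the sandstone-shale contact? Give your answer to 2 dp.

22.89°

Two edge vectors: Well A→Well B = (1835, 1138, 289), Well A→Well C = (-298, 740, 333).
Normal n = (Well A→Well B) × (Well A→Well C) = (165094, -697177, 1697024).
So ∂z/∂E = −n_x/n_z = −0.09728 and ∂z/∂N = −n_y/n_z = 0.41082.
Gradient magnitude |∇z| = √(a² + b²) = √(0.00946 + 0.16878) = 0.42218.
True dip = arctan(0.42218) = 22.89°, dipping toward SSE (azimuth ≈ 167°).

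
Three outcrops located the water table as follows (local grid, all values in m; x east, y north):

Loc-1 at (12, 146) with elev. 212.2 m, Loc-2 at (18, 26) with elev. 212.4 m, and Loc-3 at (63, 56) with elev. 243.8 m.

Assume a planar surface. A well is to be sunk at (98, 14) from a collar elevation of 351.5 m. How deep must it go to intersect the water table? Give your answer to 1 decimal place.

85.4 m

Let the plane be z = a·x + b·y + c.
Loc-2−Loc-1: 6a − 120b = 0.2;  Loc-3−Loc-1: 51a − 90b = 31.6.
Solving gives a = 0.67634, b = 0.03215.
Then c = 212.2 − a·12 − b·146 = 199.39.
At (98, 14): z_contact = 66.28 + 0.45 + 199.39 = 266.12 m.
Depth below ground = 351.5 − 266.12 = 85.4 m.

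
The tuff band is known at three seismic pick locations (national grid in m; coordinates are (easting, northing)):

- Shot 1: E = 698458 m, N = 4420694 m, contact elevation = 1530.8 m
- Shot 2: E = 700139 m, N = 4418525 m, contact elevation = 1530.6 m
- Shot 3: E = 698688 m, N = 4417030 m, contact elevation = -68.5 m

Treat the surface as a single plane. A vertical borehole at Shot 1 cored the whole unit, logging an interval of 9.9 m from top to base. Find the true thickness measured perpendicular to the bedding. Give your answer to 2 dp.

Two edge vectors: Shot 1→Shot 2 = (1681, -2169, -0.2), Shot 1→Shot 3 = (230, -3664, -1599.3).
Normal n = (Shot 1→Shot 2) × (Shot 1→Shot 3) = (3468148.9, 2688377.3, -5660314).
So ∂z/∂E = −n_x/n_z = 0.61271 and ∂z/∂N = −n_y/n_z = 0.47495.
|∇z| = √(a²+b²) = 0.77524, so dip δ = arctan(0.77524) = 37.78°.
True thickness = vertical thickness × cos δ = 9.9 × cos 37.78° = 7.82 m.

7.82 m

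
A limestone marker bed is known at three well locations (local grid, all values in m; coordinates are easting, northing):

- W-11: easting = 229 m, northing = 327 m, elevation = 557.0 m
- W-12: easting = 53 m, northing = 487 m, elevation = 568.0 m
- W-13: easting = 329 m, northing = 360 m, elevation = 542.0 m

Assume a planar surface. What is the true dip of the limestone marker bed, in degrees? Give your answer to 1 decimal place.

8.3°

Two edge vectors: W-11→W-12 = (-176, 160, 11), W-11→W-13 = (100, 33, -15).
Normal n = (W-11→W-12) × (W-11→W-13) = (-2763, -1540, -21808).
So ∂z/∂easting = −n_x/n_z = −0.12670 and ∂z/∂northing = −n_y/n_z = −0.07062.
Gradient magnitude |∇z| = √(a² + b²) = √(0.01605 + 0.00499) = 0.14505.
True dip = arctan(0.14505) = 8.3°, dipping toward ENE (azimuth ≈ 061°).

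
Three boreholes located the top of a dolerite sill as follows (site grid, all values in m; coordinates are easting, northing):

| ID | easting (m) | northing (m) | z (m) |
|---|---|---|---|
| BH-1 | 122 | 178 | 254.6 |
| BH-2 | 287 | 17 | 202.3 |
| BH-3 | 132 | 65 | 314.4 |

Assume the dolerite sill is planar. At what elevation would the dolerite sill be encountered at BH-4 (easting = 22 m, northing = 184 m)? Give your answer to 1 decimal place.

Let the plane be z = a·easting + b·northing + c.
BH-2−BH-1: 165a − 161b = −52.3;  BH-3−BH-1: 10a − 113b = 59.8.
Solving gives a = −0.91210, b = −0.60992.
Then c = 254.6 − a·122 − b·178 = 474.44.
At (22, 184): z = −20.1 − 112.2 + 474.44 = 342.2 m.

342.2 m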